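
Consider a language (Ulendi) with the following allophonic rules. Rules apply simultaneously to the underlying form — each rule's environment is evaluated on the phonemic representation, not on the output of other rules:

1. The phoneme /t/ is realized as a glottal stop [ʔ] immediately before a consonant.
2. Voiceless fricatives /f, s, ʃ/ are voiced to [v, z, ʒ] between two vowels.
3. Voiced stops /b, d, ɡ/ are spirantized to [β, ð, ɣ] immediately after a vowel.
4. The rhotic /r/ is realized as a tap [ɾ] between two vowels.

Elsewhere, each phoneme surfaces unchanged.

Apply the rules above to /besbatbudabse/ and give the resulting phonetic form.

[besbaʔbuðaβse]

/b/ (word-initial) is in the target of rule 3 but the environment (immediately after a vowel) is not met → [b].
/s/ — between /e/ and /b/; rule 2 does not apply here → [s].
/b/ — between /s/ and /a/; rule 3 does not apply here → [b].
/t/ — between /a/ and /b/, immediately before a consonant — surfaces as [ʔ] (rule 1).
/b/ — between /t/ and /u/; rule 3 does not apply here → [b].
/d/ (between /u/ and /a/) occurs immediately after a vowel → [ð] by rule 3.
/b/ (between /a/ and /s/) occurs immediately after a vowel → [β] by rule 3.
/s/ — between /b/ and /e/; rule 2 does not apply here → [s].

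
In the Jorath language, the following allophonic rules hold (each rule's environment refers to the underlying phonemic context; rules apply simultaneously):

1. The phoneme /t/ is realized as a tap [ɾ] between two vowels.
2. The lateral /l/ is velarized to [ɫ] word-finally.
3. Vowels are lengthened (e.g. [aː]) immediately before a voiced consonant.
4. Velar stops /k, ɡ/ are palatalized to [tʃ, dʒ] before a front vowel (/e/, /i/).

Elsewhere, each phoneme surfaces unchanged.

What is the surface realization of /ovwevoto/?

[oːvweːvoɾo]

/o/ — word-initial, before a voiced consonant — surfaces as [oː] (rule 3).
/v/ — not in any rule's target class → [v].
/w/ — not in any rule's target class → [w].
/e/ meets the environment for rule 3 (before a voiced consonant) → [eː].
/v/ stays [v].
/o/ (between /v/ and /t/): rule 3 targets it, but not before a voiced consonant → unchanged [o].
/t/ (between /o/ and /o/) occurs between two vowels → [ɾ] by rule 1.
/o/ — word-final; rule 3 does not apply here → [o].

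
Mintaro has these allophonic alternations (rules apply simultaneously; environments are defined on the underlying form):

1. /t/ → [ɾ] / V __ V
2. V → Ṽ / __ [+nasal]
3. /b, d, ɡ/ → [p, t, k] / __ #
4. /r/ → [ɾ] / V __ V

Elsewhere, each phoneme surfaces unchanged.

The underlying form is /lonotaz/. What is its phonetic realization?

[lõnoɾaz]

/l/ (word-initial) is unaffected → [l].
/o/ (between /l/ and /n/): before a nasal consonant, so rule 2 applies → [õ].
/n/ (between /o/ and /o/) is unaffected → [n].
/o/ (between /n/ and /t/) is in the target of rule 2 but the environment (before a nasal consonant) is not met → [o].
/t/ (between /o/ and /a/): between two vowels, so rule 1 applies → [ɾ].
/a/ (between /t/ and /z/) is in the target of rule 2 but the environment (before a nasal consonant) is not met → [a].
/z/ (word-final): no rule targets it → [z].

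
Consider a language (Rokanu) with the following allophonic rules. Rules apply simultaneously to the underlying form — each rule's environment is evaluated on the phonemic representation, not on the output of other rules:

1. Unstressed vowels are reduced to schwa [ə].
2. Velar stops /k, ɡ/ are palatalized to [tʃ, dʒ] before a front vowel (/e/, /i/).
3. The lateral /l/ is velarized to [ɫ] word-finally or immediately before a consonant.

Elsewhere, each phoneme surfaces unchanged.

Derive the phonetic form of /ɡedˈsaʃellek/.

[dʒədˈsaʃəɫlək]

/ɡ/ (word-initial) occurs before a front vowel → [dʒ] by rule 2.
/e/ meets the environment for rule 1 (in an unstressed syllable) → [ə].
/d/ — not in any rule's target class → [d].
/s/ stays [s].
/a/ — between /s/ and /ʃ/; rule 1 does not apply here → [a].
/ʃ/ (between /a/ and /e/) is unaffected → [ʃ].
Rule 1 applies to /e/ (between /ʃ/ and /l/: in an unstressed syllable) → [ə].
/l/ (between /e/ and /l/) occurs word-finally or immediately before a consonant → [ɫ] by rule 3.
/l/ (between /l/ and /e/) is in the target of rule 3 but the environment (word-finally or immediately before a consonant) is not met → [l].
/e/ (between /l/ and /k/) occurs in an unstressed syllable → [ə] by rule 1.
/k/ (word-final): rule 2 targets it, but not before a front vowel → unchanged [k].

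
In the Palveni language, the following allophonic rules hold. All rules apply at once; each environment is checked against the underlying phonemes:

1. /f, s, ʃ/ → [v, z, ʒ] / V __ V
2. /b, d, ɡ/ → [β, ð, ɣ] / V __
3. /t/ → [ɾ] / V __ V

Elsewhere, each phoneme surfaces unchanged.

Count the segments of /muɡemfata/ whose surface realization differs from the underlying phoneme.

2

Segments that undergo a rule: /ɡ/ → [ɣ] (rule 2); /t/ → [ɾ] (rule 3).
All other segments surface unchanged.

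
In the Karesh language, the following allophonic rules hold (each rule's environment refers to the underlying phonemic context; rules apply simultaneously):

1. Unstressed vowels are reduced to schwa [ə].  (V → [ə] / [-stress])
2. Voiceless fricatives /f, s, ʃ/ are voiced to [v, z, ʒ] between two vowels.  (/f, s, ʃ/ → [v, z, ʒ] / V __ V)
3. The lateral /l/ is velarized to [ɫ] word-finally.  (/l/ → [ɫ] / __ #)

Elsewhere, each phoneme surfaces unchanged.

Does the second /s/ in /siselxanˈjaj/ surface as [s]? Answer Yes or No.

/s/ meets the environment for rule 2 (between two vowels) → [z].
The actual realization is [z], not [s].

No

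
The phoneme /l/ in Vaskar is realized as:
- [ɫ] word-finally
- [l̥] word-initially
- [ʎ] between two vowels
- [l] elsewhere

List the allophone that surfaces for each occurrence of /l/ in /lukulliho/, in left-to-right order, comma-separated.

[l̥], [l], [l]

Occurrence 1 (position 1): word-initially → [l̥].
Occurrence 2 (position 5): no conditioning environment matches → elsewhere allophone [l].
Occurrence 3 (position 6): no conditioning environment matches → elsewhere allophone [l].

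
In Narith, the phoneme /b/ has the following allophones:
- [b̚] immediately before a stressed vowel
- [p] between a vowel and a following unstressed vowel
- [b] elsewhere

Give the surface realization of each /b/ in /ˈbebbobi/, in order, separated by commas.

Occurrence 1 (position 1): immediately before a stressed vowel → [b̚].
Occurrence 2 (position 3): no conditioning environment matches → elsewhere allophone [b].
Occurrence 3 (position 4): no conditioning environment matches → elsewhere allophone [b].
Occurrence 4 (position 6): between a vowel and a following unstressed vowel → [p].

[b̚], [b], [b], [p]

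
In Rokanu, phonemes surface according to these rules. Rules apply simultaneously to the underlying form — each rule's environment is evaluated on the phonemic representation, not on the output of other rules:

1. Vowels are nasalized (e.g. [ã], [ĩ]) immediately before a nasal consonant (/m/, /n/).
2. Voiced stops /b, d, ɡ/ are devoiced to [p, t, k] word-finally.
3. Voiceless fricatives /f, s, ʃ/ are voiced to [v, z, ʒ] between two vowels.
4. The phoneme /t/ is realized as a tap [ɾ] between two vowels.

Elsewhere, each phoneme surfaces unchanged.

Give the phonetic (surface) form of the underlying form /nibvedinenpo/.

[nibvedĩnẽnpo]

/n/ (word-initial) is unaffected → [n].
/i/ (between /n/ and /b/): rule 1 targets it, but not before a nasal consonant → unchanged [i].
/b/ (between /i/ and /v/) is in the target of rule 2 but the environment (word-finally) is not met → [b].
/v/ — not in any rule's target class → [v].
/e/ (between /v/ and /d/): rule 1 targets it, but not before a nasal consonant → unchanged [e].
/d/ (between /e/ and /i/) is in the target of rule 2 but the environment (word-finally) is not met → [d].
Rule 1 applies to /i/ (between /d/ and /n/: before a nasal consonant) → [ĩ].
/n/ — not in any rule's target class → [n].
/e/ (between /n/ and /n/) occurs before a nasal consonant → [ẽ] by rule 1.
/n/ (between /e/ and /p/): no rule targets it → [n].
/p/ (between /n/ and /o/): no rule targets it → [p].
/o/ — word-final; rule 1 does not apply here → [o].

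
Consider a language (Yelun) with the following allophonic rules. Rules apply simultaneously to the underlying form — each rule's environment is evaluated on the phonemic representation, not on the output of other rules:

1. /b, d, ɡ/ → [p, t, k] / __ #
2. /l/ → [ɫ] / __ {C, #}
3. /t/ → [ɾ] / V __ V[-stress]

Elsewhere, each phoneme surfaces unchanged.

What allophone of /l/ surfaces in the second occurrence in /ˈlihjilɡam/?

[ɫ]

/l/ (between /i/ and /ɡ/): word-finally or immediately before a consonant, so rule 2 applies → [ɫ].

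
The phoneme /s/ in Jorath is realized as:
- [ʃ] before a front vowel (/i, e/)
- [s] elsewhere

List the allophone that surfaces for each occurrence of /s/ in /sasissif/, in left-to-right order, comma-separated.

[s], [ʃ], [s], [ʃ]

Occurrence 1 (position 1): no conditioning environment matches → elsewhere allophone [s].
Occurrence 2 (position 3): before a front vowel (/i, e/) → [ʃ].
Occurrence 3 (position 5): no conditioning environment matches → elsewhere allophone [s].
Occurrence 4 (position 6): before a front vowel (/i, e/) → [ʃ].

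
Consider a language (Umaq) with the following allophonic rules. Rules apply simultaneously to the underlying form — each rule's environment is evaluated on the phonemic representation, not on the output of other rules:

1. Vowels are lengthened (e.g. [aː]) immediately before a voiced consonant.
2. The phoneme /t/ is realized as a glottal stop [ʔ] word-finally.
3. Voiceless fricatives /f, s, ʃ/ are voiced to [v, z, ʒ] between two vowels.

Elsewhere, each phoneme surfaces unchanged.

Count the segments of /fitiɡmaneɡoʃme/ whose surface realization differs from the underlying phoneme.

Segments that undergo a rule: /i/ → [iː] (rule 1); /a/ → [aː] (rule 1); /e/ → [eː] (rule 1).
All other segments surface unchanged.

3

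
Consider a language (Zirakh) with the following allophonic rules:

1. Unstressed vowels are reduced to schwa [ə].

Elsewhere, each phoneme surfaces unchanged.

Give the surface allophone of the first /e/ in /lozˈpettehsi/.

[e]

/e/ (between /p/ and /t/): rule 1 targets it, but not in an unstressed syllable → unchanged [e].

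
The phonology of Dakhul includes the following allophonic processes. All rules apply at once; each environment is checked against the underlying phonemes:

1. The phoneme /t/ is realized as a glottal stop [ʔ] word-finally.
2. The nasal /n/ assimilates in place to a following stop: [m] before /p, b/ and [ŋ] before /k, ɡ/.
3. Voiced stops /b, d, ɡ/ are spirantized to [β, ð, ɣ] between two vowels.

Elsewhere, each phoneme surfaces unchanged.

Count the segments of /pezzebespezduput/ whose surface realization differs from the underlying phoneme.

Segments that undergo a rule: /b/ → [β] (rule 3); /t/ → [ʔ] (rule 1).
All other segments surface unchanged.

2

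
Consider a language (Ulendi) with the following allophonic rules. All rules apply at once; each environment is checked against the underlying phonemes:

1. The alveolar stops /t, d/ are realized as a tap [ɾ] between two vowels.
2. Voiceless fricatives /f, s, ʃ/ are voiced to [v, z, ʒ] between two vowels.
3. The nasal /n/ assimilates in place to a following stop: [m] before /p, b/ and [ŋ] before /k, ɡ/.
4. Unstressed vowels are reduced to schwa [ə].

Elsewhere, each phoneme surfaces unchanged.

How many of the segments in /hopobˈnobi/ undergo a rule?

Segments that undergo a rule: /o/ → [ə] (rule 4); /o/ → [ə] (rule 4); /i/ → [ə] (rule 4).
All other segments surface unchanged.

3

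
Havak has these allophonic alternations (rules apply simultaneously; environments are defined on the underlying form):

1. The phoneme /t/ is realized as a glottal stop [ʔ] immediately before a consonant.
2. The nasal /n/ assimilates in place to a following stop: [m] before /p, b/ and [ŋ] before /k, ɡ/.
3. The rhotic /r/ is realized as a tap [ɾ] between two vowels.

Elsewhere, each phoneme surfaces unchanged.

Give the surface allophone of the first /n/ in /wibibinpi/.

[m]

/n/ (between /i/ and /p/): before a labial or velar stop, so rule 2 applies → [m].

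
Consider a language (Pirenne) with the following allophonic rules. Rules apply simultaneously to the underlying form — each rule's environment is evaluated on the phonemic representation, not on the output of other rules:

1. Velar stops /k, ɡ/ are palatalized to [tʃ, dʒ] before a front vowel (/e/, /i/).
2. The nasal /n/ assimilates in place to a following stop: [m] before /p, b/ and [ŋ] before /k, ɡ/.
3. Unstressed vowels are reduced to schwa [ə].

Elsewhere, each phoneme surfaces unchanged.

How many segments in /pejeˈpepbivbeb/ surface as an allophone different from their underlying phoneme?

4

Segments that undergo a rule: /e/ → [ə] (rule 3); /e/ → [ə] (rule 3); /i/ → [ə] (rule 3); /e/ → [ə] (rule 3).
All other segments surface unchanged.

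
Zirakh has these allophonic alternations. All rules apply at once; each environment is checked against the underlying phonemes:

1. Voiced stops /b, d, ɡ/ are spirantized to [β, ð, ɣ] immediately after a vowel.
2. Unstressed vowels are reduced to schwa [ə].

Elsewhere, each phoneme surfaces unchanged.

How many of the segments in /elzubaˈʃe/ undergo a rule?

Segments that undergo a rule: /e/ → [ə] (rule 2); /u/ → [ə] (rule 2); /b/ → [β] (rule 1); /a/ → [ə] (rule 2).
All other segments surface unchanged.

4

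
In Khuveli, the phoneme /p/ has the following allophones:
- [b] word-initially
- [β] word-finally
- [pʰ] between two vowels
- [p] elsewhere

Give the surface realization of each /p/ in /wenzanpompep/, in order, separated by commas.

Occurrence 1 (position 7): no conditioning environment matches → elsewhere allophone [p].
Occurrence 2 (position 10): no conditioning environment matches → elsewhere allophone [p].
Occurrence 3 (position 12): word-finally → [β].

[p], [p], [β]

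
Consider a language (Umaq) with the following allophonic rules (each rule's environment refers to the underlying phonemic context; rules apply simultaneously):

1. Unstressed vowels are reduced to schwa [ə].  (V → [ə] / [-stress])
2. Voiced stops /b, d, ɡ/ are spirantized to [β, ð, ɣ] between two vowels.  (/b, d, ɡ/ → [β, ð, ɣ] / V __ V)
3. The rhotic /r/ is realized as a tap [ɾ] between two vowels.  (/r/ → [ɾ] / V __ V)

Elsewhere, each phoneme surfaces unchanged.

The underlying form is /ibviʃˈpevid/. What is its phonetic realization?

[əbvəʃˈpevəd]

/i/ — word-initial, in an unstressed syllable — surfaces as [ə] (rule 1).
/b/ (between /i/ and /v/) fails the environment for rule 2, so it stays [b].
/v/ (between /b/ and /i/) is unaffected → [v].
/i/ (between /v/ and /ʃ/): in an unstressed syllable, so rule 1 applies → [ə].
/ʃ/ — not in any rule's target class → [ʃ].
/p/ stays [p].
/e/ (between /p/ and /v/) fails the environment for rule 1, so it stays [e].
/v/ (between /e/ and /i/): no rule targets it → [v].
/i/ (between /v/ and /d/) occurs in an unstressed syllable → [ə] by rule 1.
/d/ (word-final) is in the target of rule 2 but the environment (between two vowels) is not met → [d].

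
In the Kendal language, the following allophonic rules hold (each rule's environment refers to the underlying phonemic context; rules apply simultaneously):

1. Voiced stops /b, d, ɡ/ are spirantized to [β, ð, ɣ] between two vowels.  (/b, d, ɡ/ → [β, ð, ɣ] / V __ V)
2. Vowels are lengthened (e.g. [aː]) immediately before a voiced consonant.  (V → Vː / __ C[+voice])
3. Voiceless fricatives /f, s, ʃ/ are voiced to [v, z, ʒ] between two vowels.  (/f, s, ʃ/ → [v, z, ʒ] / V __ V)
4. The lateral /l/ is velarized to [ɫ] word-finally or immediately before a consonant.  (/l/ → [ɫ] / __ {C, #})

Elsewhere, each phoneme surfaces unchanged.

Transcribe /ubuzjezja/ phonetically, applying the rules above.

[uːβuːzjeːzja]

/u/ — word-initial, before a voiced consonant — surfaces as [uː] (rule 2).
/b/ (between /u/ and /u/): between two vowels, so rule 1 applies → [β].
/u/ (between /b/ and /z/) occurs before a voiced consonant → [uː] by rule 2.
/z/ (between /u/ and /j/): no rule targets it → [z].
/j/ (between /z/ and /e/): no rule targets it → [j].
Rule 2 applies to /e/ (between /j/ and /z/: before a voiced consonant) → [eː].
/z/ (between /e/ and /j/): no rule targets it → [z].
/j/ (between /z/ and /a/) is unaffected → [j].
/a/ — word-final; rule 2 does not apply here → [a].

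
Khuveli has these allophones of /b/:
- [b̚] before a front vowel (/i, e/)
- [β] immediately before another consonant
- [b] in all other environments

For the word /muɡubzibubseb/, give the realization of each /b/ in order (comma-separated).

Occurrence 1 (position 5): immediately before another consonant → [β].
Occurrence 2 (position 8): no conditioning environment matches → elsewhere allophone [b].
Occurrence 3 (position 10): immediately before another consonant → [β].
Occurrence 4 (position 13): no conditioning environment matches → elsewhere allophone [b].

[β], [b], [β], [b]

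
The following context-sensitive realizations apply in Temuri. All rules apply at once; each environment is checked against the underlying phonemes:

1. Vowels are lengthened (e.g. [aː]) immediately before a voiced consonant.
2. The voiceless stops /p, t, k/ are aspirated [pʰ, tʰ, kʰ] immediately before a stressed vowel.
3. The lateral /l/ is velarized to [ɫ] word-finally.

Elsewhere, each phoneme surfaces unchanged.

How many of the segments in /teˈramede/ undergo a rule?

3

Segments that undergo a rule: /e/ → [eː] (rule 1); /a/ → [aː] (rule 1); /e/ → [eː] (rule 1).
All other segments surface unchanged.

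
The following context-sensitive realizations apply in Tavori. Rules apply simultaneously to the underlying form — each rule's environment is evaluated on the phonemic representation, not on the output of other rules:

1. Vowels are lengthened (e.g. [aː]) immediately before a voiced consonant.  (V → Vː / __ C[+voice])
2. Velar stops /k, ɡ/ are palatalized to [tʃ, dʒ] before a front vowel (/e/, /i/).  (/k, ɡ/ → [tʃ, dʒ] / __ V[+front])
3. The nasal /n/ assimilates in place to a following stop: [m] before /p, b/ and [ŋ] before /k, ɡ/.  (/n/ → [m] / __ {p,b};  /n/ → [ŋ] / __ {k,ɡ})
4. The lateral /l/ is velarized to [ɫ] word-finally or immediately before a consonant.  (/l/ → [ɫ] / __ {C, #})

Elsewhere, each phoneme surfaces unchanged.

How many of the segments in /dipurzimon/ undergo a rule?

3

Segments that undergo a rule: /u/ → [uː] (rule 1); /i/ → [iː] (rule 1); /o/ → [oː] (rule 1).
All other segments surface unchanged.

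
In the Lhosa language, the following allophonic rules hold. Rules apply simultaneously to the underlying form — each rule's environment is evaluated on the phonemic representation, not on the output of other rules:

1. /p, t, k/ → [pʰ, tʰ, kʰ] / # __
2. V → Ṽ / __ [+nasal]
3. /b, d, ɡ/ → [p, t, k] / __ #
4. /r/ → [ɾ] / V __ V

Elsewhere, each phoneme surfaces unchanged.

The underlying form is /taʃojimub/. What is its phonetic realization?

[tʰaʃojĩmup]

/t/ (word-initial): word-initially, so rule 1 applies → [tʰ].
/a/ (between /t/ and /ʃ/) fails the environment for rule 2, so it stays [a].
/ʃ/ — not in any rule's target class → [ʃ].
/o/ (between /ʃ/ and /j/) is in the target of rule 2 but the environment (before a nasal consonant) is not met → [o].
/j/ (between /o/ and /i/) is unaffected → [j].
/i/ (between /j/ and /m/): before a nasal consonant, so rule 2 applies → [ĩ].
/m/ (between /i/ and /u/) is unaffected → [m].
/u/ (between /m/ and /b/) is in the target of rule 2 but the environment (before a nasal consonant) is not met → [u].
Rule 3 applies to /b/ (word-final: word-finally) → [p].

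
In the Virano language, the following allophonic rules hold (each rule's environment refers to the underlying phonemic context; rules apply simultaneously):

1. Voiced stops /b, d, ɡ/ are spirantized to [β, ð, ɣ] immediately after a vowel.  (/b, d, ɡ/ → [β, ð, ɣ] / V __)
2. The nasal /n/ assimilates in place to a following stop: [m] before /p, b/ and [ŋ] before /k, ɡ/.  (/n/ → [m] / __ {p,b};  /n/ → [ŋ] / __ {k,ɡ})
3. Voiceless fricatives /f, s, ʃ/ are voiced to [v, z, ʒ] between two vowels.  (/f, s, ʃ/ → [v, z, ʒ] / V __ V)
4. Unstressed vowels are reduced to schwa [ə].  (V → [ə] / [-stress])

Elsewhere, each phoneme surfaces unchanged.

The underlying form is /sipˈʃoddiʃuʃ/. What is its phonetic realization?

[səpˈʃoðdəʒəʃ]

/s/ — word-initial; rule 3 does not apply here → [s].
/i/ meets the environment for rule 4 (in an unstressed syllable) → [ə].
/p/ (between /i/ and /ʃ/): no rule targets it → [p].
/ʃ/ (between /p/ and /o/) is in the target of rule 3 but the environment (between two vowels) is not met → [ʃ].
/o/ (between /ʃ/ and /d/) is in the target of rule 4 but the environment (in an unstressed syllable) is not met → [o].
/d/ — between /o/ and /d/, immediately after a vowel — surfaces as [ð] (rule 1).
/d/ (between /d/ and /i/) fails the environment for rule 1, so it stays [d].
/i/ (between /d/ and /ʃ/) occurs in an unstressed syllable → [ə] by rule 4.
/ʃ/ — between /i/ and /u/, between two vowels — surfaces as [ʒ] (rule 3).
/u/ (between /ʃ/ and /ʃ/): in an unstressed syllable, so rule 4 applies → [ə].
/ʃ/ (word-final): rule 3 targets it, but not between two vowels → unchanged [ʃ].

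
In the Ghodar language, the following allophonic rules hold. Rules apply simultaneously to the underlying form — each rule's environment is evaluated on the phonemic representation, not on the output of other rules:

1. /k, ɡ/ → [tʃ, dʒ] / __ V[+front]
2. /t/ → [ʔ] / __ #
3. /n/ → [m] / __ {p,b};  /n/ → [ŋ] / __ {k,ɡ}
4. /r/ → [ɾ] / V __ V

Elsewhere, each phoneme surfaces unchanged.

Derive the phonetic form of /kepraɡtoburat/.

[tʃepraɡtobuɾaʔ]

/k/ (word-initial): before a front vowel, so rule 1 applies → [tʃ].
/e/ (between /k/ and /p/) is unaffected → [e].
/p/ — not in any rule's target class → [p].
/r/ (between /p/ and /a/) is in the target of rule 4 but the environment (between two vowels) is not met → [r].
/a/ stays [a].
/ɡ/ — between /a/ and /t/; rule 1 does not apply here → [ɡ].
/t/ — between /ɡ/ and /o/; rule 2 does not apply here → [t].
/o/ stays [o].
/b/ (between /o/ and /u/): no rule targets it → [b].
/u/ (between /b/ and /r/) is unaffected → [u].
/r/ (between /u/ and /a/): between two vowels, so rule 4 applies → [ɾ].
/a/ stays [a].
/t/ (word-final): word-finally, so rule 2 applies → [ʔ].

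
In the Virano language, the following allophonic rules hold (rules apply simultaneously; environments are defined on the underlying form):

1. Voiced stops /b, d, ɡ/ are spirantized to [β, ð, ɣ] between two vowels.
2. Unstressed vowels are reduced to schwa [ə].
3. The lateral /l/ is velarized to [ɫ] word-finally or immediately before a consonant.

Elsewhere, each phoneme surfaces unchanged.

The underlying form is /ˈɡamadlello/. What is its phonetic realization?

[ˈɡamədləɫlə]

/ɡ/ (word-initial): rule 1 targets it, but not between two vowels → unchanged [ɡ].
/a/ (between /ɡ/ and /m/) fails the environment for rule 2, so it stays [a].
/m/ (between /a/ and /a/): no rule targets it → [m].
Rule 2 applies to /a/ (between /m/ and /d/: in an unstressed syllable) → [ə].
/d/ (between /a/ and /l/): rule 1 targets it, but not between two vowels → unchanged [d].
/l/ (between /d/ and /e/): rule 3 targets it, but not word-finally or immediately before a consonant → unchanged [l].
/e/ meets the environment for rule 2 (in an unstressed syllable) → [ə].
/l/ (between /e/ and /l/): word-finally or immediately before a consonant, so rule 3 applies → [ɫ].
/l/ (between /l/ and /o/) is in the target of rule 3 but the environment (word-finally or immediately before a consonant) is not met → [l].
Rule 2 applies to /o/ (word-final: in an unstressed syllable) → [ə].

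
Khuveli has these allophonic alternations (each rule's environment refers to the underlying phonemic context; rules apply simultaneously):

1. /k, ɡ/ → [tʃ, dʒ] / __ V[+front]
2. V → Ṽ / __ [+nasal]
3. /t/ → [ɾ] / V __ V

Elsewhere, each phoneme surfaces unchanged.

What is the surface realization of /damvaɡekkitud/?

[dãmvadʒektʃiɾud]

/d/ — not in any rule's target class → [d].
/a/ (between /d/ and /m/): before a nasal consonant, so rule 2 applies → [ã].
/m/ (between /a/ and /v/): no rule targets it → [m].
/v/ stays [v].
/a/ (between /v/ and /ɡ/): rule 2 targets it, but not before a nasal consonant → unchanged [a].
/ɡ/ (between /a/ and /e/): before a front vowel, so rule 1 applies → [dʒ].
/e/ (between /ɡ/ and /k/): rule 2 targets it, but not before a nasal consonant → unchanged [e].
/k/ (between /e/ and /k/): rule 1 targets it, but not before a front vowel → unchanged [k].
/k/ (between /k/ and /i/) occurs before a front vowel → [tʃ] by rule 1.
/i/ — between /k/ and /t/; rule 2 does not apply here → [i].
/t/ (between /i/ and /u/): between two vowels, so rule 3 applies → [ɾ].
/u/ (between /t/ and /d/): rule 2 targets it, but not before a nasal consonant → unchanged [u].
/d/ stays [d].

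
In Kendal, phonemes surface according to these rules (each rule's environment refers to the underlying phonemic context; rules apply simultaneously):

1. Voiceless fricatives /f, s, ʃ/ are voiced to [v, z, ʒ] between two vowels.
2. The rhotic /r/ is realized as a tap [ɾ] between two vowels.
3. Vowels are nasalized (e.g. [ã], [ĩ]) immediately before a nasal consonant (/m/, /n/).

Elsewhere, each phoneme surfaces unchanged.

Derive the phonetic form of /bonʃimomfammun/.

/b/ stays [b].
Rule 3 applies to /o/ (between /b/ and /n/: before a nasal consonant) → [õ].
/n/ stays [n].
/ʃ/ (between /n/ and /i/) fails the environment for rule 1, so it stays [ʃ].
Rule 3 applies to /i/ (between /ʃ/ and /m/: before a nasal consonant) → [ĩ].
/m/ — not in any rule's target class → [m].
/o/ meets the environment for rule 3 (before a nasal consonant) → [õ].
/m/ (between /o/ and /f/) is unaffected → [m].
/f/ — between /m/ and /a/; rule 1 does not apply here → [f].
/a/ (between /f/ and /m/): before a nasal consonant, so rule 3 applies → [ã].
/m/ — not in any rule's target class → [m].
/m/ stays [m].
/u/ (between /m/ and /n/): before a nasal consonant, so rule 3 applies → [ũ].
/n/ — not in any rule's target class → [n].

[bõnʃĩmõmfãmmũn]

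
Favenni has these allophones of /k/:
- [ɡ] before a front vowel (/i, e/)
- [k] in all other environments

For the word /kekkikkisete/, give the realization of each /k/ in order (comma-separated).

Occurrence 1 (position 1): before a front vowel (/i, e/) → [ɡ].
Occurrence 2 (position 3): no conditioning environment matches → elsewhere allophone [k].
Occurrence 3 (position 4): before a front vowel (/i, e/) → [ɡ].
Occurrence 4 (position 6): no conditioning environment matches → elsewhere allophone [k].
Occurrence 5 (position 7): before a front vowel (/i, e/) → [ɡ].

[ɡ], [k], [ɡ], [k], [ɡ]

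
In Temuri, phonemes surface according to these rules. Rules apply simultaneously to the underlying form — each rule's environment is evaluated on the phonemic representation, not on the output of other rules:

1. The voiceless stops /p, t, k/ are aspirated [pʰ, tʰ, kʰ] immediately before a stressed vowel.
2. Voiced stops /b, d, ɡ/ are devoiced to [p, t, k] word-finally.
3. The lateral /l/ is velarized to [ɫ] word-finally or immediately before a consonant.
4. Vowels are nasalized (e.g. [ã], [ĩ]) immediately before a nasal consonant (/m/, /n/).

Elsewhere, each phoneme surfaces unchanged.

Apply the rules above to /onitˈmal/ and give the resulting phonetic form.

/o/ (word-initial) occurs before a nasal consonant → [õ] by rule 4.
/i/ (between /n/ and /t/): rule 4 targets it, but not before a nasal consonant → unchanged [i].
/t/ (between /i/ and /m/): rule 1 targets it, but not immediately before a stressed vowel → unchanged [t].
/a/ (between /m/ and /l/) is in the target of rule 4 but the environment (before a nasal consonant) is not met → [a].
/l/ — word-final, word-finally or immediately before a consonant — surfaces as [ɫ] (rule 3).

[õnitˈmaɫ]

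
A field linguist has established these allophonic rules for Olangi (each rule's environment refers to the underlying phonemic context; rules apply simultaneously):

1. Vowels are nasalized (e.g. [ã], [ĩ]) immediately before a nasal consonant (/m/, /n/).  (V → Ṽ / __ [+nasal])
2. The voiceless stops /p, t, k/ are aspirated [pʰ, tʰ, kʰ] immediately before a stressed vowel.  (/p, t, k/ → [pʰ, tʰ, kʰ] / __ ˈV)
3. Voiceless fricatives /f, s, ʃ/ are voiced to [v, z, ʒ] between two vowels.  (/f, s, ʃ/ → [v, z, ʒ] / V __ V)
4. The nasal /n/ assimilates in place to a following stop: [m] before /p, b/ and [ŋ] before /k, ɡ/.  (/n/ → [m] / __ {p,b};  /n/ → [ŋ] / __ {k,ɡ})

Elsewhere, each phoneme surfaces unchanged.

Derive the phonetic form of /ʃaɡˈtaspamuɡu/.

/ʃ/ (word-initial) is in the target of rule 3 but the environment (between two vowels) is not met → [ʃ].
/a/ — between /ʃ/ and /ɡ/; rule 1 does not apply here → [a].
/ɡ/ (between /a/ and /t/): no rule targets it → [ɡ].
Rule 2 applies to /t/ (between /ɡ/ and /a/: immediately before a stressed vowel) → [tʰ].
/a/ (between /t/ and /s/): rule 1 targets it, but not before a nasal consonant → unchanged [a].
/s/ (between /a/ and /p/) fails the environment for rule 3, so it stays [s].
/p/ (between /s/ and /a/) fails the environment for rule 2, so it stays [p].
/a/ meets the environment for rule 1 (before a nasal consonant) → [ã].
/m/ (between /a/ and /u/) is unaffected → [m].
/u/ — between /m/ and /ɡ/; rule 1 does not apply here → [u].
/ɡ/ stays [ɡ].
/u/ (word-final): rule 1 targets it, but not before a nasal consonant → unchanged [u].

[ʃaɡˈtʰaspãmuɡu]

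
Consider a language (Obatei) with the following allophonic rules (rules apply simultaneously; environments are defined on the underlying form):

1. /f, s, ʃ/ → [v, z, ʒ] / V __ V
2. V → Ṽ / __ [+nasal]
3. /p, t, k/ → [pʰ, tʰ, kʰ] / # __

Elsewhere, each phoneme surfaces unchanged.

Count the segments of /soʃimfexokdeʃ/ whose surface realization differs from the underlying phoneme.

2

Segments that undergo a rule: /ʃ/ → [ʒ] (rule 1); /i/ → [ĩ] (rule 2).
All other segments surface unchanged.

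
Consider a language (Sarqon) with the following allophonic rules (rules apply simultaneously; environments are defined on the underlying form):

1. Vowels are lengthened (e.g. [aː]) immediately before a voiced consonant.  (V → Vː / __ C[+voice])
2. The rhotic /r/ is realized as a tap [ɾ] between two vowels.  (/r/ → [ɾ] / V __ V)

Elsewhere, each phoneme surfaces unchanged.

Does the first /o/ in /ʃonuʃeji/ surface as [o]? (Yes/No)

No

Rule 1 applies to /o/ (between /ʃ/ and /n/: before a voiced consonant) → [oː].
The actual realization is [oː], not [o].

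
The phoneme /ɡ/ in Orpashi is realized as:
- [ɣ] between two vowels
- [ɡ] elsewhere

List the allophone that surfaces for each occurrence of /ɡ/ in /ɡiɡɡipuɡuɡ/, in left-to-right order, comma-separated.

Occurrence 1 (position 1): no conditioning environment matches → elsewhere allophone [ɡ].
Occurrence 2 (position 3): no conditioning environment matches → elsewhere allophone [ɡ].
Occurrence 3 (position 4): no conditioning environment matches → elsewhere allophone [ɡ].
Occurrence 4 (position 8): between two vowels → [ɣ].
Occurrence 5 (position 10): no conditioning environment matches → elsewhere allophone [ɡ].

[ɡ], [ɡ], [ɡ], [ɣ], [ɡ]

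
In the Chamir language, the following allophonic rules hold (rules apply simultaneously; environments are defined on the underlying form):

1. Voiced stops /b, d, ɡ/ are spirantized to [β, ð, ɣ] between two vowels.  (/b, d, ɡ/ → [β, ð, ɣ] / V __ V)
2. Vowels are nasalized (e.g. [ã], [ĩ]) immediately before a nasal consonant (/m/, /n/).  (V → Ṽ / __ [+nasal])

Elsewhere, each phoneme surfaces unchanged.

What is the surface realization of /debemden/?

/d/ (word-initial) is in the target of rule 1 but the environment (between two vowels) is not met → [d].
/e/ (between /d/ and /b/) is in the target of rule 2 but the environment (before a nasal consonant) is not met → [e].
Rule 1 applies to /b/ (between /e/ and /e/: between two vowels) → [β].
/e/ (between /b/ and /m/): before a nasal consonant, so rule 2 applies → [ẽ].
/d/ (between /m/ and /e/): rule 1 targets it, but not between two vowels → unchanged [d].
/e/ — between /d/ and /n/, before a nasal consonant — surfaces as [ẽ] (rule 2).

[deβẽmdẽn]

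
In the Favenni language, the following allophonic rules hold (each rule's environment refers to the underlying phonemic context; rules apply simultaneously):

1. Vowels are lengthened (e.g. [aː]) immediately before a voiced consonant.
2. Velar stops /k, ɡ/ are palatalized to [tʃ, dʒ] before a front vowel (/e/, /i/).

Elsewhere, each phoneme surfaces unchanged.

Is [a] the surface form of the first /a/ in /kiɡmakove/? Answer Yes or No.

Yes

/a/ — between /m/ and /k/; rule 1 does not apply here → [a].
The actual realization is [a], which matches [a].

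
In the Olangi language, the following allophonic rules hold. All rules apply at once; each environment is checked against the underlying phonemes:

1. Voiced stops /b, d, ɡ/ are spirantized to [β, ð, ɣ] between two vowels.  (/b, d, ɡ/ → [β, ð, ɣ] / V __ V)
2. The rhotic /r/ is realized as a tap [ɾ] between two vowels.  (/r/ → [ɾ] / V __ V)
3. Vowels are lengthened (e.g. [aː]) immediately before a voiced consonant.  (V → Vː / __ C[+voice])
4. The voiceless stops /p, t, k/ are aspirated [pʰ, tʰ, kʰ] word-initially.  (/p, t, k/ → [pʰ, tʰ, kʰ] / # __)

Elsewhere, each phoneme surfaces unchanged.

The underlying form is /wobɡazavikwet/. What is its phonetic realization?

[woːbɡaːzaːvikwet]

/o/ (between /w/ and /b/) occurs before a voiced consonant → [oː] by rule 3.
/b/ (between /o/ and /ɡ/) is in the target of rule 1 but the environment (between two vowels) is not met → [b].
/ɡ/ (between /b/ and /a/) fails the environment for rule 1, so it stays [ɡ].
/a/ (between /ɡ/ and /z/): before a voiced consonant, so rule 3 applies → [aː].
/a/ — between /z/ and /v/, before a voiced consonant — surfaces as [aː] (rule 3).
/i/ (between /v/ and /k/) fails the environment for rule 3, so it stays [i].
/k/ (between /i/ and /w/): rule 4 targets it, but not word-initially → unchanged [k].
/e/ (between /w/ and /t/): rule 3 targets it, but not before a voiced consonant → unchanged [e].
/t/ (word-final) fails the environment for rule 4, so it stays [t].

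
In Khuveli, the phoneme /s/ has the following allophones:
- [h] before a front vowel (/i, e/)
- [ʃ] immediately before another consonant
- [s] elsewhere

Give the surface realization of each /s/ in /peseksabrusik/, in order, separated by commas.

Occurrence 1 (position 3): before a front vowel (/i, e/) → [h].
Occurrence 2 (position 6): no conditioning environment matches → elsewhere allophone [s].
Occurrence 3 (position 11): before a front vowel (/i, e/) → [h].

[h], [s], [h]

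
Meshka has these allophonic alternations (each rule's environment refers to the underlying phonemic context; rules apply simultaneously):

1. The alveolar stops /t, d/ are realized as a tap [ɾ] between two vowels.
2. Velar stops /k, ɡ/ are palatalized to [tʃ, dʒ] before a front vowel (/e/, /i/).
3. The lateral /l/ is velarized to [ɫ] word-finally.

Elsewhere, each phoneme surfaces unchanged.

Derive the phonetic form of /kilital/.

/k/ (word-initial): before a front vowel, so rule 2 applies → [tʃ].
/i/ stays [i].
/l/ (between /i/ and /i/) is in the target of rule 3 but the environment (word-finally) is not met → [l].
/i/ (between /l/ and /t/): no rule targets it → [i].
/t/ (between /i/ and /a/): between two vowels, so rule 1 applies → [ɾ].
/a/ (between /t/ and /l/) is unaffected → [a].
/l/ (word-final): word-finally, so rule 3 applies → [ɫ].

[tʃiliɾaɫ]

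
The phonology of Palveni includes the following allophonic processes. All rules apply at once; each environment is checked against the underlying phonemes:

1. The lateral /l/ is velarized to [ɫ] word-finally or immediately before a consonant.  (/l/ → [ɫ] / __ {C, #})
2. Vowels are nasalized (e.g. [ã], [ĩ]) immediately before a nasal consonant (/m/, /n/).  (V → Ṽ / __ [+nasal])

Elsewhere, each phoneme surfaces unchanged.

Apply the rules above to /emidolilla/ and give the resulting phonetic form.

[ẽmidoliɫla]

/e/ (word-initial) occurs before a nasal consonant → [ẽ] by rule 2.
/i/ — between /m/ and /d/; rule 2 does not apply here → [i].
/o/ (between /d/ and /l/) fails the environment for rule 2, so it stays [o].
/l/ (between /o/ and /i/) fails the environment for rule 1, so it stays [l].
/i/ (between /l/ and /l/): rule 2 targets it, but not before a nasal consonant → unchanged [i].
/l/ — between /i/ and /l/, word-finally or immediately before a consonant — surfaces as [ɫ] (rule 1).
/l/ (between /l/ and /a/) is in the target of rule 1 but the environment (word-finally or immediately before a consonant) is not met → [l].
/a/ — word-final; rule 2 does not apply here → [a].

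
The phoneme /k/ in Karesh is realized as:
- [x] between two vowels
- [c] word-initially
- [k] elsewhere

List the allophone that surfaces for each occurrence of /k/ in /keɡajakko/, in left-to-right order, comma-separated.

[c], [k], [k]

Occurrence 1 (position 1): word-initially → [c].
Occurrence 2 (position 7): no conditioning environment matches → elsewhere allophone [k].
Occurrence 3 (position 8): no conditioning environment matches → elsewhere allophone [k].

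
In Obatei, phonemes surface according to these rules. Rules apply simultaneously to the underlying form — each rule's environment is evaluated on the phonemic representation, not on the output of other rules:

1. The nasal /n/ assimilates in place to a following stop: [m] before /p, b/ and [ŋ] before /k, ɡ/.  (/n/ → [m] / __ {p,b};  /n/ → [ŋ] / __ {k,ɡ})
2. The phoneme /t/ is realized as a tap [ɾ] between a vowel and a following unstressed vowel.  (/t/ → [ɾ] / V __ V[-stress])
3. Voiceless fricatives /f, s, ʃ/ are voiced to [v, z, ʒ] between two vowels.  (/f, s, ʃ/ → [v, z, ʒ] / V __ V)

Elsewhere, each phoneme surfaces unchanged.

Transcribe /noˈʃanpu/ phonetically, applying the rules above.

[noˈʒampu]

/n/ (word-initial) is in the target of rule 1 but the environment (before a labial or velar stop) is not met → [n].
/o/ — not in any rule's target class → [o].
Rule 3 applies to /ʃ/ (between /o/ and /a/: between two vowels) → [ʒ].
/a/ stays [a].
/n/ (between /a/ and /p/) occurs before a labial or velar stop → [m] by rule 1.
/p/ stays [p].
/u/ stays [u].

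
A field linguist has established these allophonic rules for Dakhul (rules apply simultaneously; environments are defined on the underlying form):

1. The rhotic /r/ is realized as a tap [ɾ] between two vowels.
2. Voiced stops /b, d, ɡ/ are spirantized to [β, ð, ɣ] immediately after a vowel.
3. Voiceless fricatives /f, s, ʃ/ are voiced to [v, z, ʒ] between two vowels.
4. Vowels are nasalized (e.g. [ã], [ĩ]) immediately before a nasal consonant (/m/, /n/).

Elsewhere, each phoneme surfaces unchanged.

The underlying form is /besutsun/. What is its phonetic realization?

/b/ (word-initial) is in the target of rule 2 but the environment (immediately after a vowel) is not met → [b].
/e/ (between /b/ and /s/) fails the environment for rule 4, so it stays [e].
/s/ (between /e/ and /u/) occurs between two vowels → [z] by rule 3.
/u/ (between /s/ and /t/): rule 4 targets it, but not before a nasal consonant → unchanged [u].
/t/ (between /u/ and /s/) is unaffected → [t].
/s/ (between /t/ and /u/): rule 3 targets it, but not between two vowels → unchanged [s].
/u/ meets the environment for rule 4 (before a nasal consonant) → [ũ].
/n/ (word-final) is unaffected → [n].

[bezutsũn]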